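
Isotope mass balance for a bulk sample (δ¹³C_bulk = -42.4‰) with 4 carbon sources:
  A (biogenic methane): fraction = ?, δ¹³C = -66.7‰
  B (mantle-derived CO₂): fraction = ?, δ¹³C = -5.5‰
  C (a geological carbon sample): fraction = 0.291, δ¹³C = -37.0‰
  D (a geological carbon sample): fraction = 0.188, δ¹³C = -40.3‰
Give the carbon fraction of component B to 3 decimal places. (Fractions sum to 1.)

0.175

Let f_B and f_A be the unknown fractions; fractions sum to 1 so f_B + f_A = 0.521.
Mass balance: Σ fᵢ·δᵢ = δ_bulk ⇒ f_B·(-5.5) + f_A·(-66.7) = -42.4 − (-18.343) = -24.057
Substitute f_A = 0.521 − f_B:
f_B·(-5.5 − -66.7) = -24.057 − 0.521×(-66.7) = 10.694
f_B = 10.694 / 61.2 = 0.1747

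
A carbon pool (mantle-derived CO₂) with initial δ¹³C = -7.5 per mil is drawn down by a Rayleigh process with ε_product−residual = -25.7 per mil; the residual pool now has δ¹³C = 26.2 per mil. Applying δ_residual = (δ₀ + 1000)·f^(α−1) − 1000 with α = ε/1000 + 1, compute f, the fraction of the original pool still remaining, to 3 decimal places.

0.273

α − 1 = ε/1000 = -0.0257
(δ_res + 1000)/(δ₀ + 1000) = (26.2 + 1000)/(-7.5 + 1000) = 1026.2/992.5 = 1.033955
f = 1.033955^(1/-0.0257) = exp(ln(1.033955)/-0.0257) = exp(0.03339/-0.0257)
f = exp(-1.2993) = 0.2727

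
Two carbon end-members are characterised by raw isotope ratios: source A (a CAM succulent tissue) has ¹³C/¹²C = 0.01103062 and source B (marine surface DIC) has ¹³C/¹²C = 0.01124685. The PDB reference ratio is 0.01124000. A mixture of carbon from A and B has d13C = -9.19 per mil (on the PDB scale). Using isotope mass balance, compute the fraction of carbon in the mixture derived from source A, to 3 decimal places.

0.509

δ_A = (0.01103062/0.01124000 − 1)×1000 = (0.981372 − 1)×1000 = -18.628 per mil
δ_B = (0.01124685/0.01124000 − 1)×1000 = (1.000609 − 1)×1000 = 0.609 per mil
f_A = (δ_mix − δ_B)/(δ_A − δ_B) = (-9.19 − (0.609))/(-18.628 − (0.609))
f_A = -9.799 / -19.238 = 0.5094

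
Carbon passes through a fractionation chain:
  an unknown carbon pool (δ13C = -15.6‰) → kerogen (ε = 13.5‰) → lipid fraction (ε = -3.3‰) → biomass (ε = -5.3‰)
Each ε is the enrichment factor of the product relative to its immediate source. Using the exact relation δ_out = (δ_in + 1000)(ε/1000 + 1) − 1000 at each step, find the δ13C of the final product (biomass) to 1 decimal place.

-10.9‰

step 1: δ = (-15.60 + 1000)·(13.5/1000 + 1) − 1000 = -2.31‰
step 2: δ = (-2.31 + 1000)·(-3.3/1000 + 1) − 1000 = -5.60‰
step 3: δ = (-5.60 + 1000)·(-5.3/1000 + 1) − 1000 = -10.87‰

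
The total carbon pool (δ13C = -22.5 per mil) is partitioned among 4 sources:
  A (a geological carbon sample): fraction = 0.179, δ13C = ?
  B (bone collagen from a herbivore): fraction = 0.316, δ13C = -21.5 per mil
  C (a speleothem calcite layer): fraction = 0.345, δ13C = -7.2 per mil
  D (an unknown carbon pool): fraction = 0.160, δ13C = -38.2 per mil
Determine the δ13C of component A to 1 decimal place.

-39.7 per mil

Isotope mass balance: δ_bulk = Σ fᵢ·δᵢ.
-22.5 = 0.179×δ_A + 0.316×(-21.5) + 0.345×(-7.2) + 0.160×(-38.2)
0.179·δ_A = -22.5 − (-15.390) = -7.110
δ_A = -7.110 / 0.179 = -39.72 per mil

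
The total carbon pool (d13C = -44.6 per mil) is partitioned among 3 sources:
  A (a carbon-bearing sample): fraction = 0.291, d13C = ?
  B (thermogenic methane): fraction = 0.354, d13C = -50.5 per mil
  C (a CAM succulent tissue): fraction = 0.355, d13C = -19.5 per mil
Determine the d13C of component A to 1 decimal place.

-68.0 per mil

Isotope mass balance: δ_bulk = Σ fᵢ·δᵢ.
-44.6 = 0.291×δ_A + 0.354×(-50.5) + 0.355×(-19.5)
0.291·δ_A = -44.6 − (-24.799) = -19.801
δ_A = -19.801 / 0.291 = -68.04 per mil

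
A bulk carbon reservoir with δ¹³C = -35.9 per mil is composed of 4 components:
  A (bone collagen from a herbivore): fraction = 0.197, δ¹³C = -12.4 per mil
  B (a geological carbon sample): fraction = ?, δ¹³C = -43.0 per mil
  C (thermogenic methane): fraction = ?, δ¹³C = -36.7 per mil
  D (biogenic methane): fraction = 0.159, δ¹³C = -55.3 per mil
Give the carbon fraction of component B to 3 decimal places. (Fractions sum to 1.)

Let f_B and f_C be the unknown fractions; fractions sum to 1 so f_B + f_C = 0.644.
Mass balance: Σ fᵢ·δᵢ = δ_bulk ⇒ f_B·(-43.0) + f_C·(-36.7) = -35.9 − (-11.236) = -24.664
Substitute f_C = 0.644 − f_B:
f_B·(-43.0 − -36.7) = -24.664 − 0.644×(-36.7) = -1.030
f_B = -1.030 / -6.3 = 0.1634

0.163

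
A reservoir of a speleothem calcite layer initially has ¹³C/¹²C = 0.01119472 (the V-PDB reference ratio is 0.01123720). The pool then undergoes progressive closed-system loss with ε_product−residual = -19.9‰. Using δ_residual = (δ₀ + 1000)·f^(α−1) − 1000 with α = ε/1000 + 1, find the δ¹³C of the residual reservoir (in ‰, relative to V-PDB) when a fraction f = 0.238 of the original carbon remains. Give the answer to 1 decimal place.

δ₀ = (0.01119472/0.01123720 − 1)×1000 = (0.996220 − 1)×1000 = -3.780‰
α − 1 = ε/1000 = -0.0199
f^(α−1) = 0.238^(-0.0199) = 1.028978
δ_res = (-3.780 + 1000) × 1.028978 − 1000 = 1025.088 − 1000 = 25.09‰

25.1‰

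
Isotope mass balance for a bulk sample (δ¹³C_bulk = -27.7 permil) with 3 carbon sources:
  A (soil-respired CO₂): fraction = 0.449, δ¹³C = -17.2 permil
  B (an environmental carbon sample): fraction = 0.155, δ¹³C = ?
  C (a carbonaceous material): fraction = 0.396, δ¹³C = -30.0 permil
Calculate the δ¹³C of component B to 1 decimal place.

Isotope mass balance: δ_bulk = Σ fᵢ·δᵢ.
-27.7 = 0.449×(-17.2) + 0.155×δ_B + 0.396×(-30.0)
0.155·δ_B = -27.7 − (-19.603) = -8.097
δ_B = -8.097 / 0.155 = -52.24 permil

-52.2 permil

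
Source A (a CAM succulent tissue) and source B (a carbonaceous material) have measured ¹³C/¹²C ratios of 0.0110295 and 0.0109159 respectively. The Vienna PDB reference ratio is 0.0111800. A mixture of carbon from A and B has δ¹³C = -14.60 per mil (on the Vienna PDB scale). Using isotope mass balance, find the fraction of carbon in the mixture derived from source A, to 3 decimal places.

0.888

δ_A = (0.0110295/0.0111800 − 1)×1000 = (0.986538 − 1)×1000 = -13.462 per mil
δ_B = (0.0109159/0.0111800 − 1)×1000 = (0.976377 − 1)×1000 = -23.623 per mil
f_A = (δ_mix − δ_B)/(δ_A − δ_B) = (-14.60 − (-23.623))/(-13.462 − (-23.623))
f_A = 9.023 / 10.161 = 0.8880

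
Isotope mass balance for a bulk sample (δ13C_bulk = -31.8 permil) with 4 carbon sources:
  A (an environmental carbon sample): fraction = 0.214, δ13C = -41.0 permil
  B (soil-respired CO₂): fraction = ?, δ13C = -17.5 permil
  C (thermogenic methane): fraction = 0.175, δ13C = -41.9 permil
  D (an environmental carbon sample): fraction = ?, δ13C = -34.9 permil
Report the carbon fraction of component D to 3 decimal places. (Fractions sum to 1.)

0.287

Let f_D and f_B be the unknown fractions; fractions sum to 1 so f_D + f_B = 0.611.
Mass balance: Σ fᵢ·δᵢ = δ_bulk ⇒ f_D·(-34.9) + f_B·(-17.5) = -31.8 − (-16.106) = -15.694
Substitute f_B = 0.611 − f_D:
f_D·(-34.9 − -17.5) = -15.694 − 0.611×(-17.5) = -5.001
f_D = -5.001 / -17.4 = 0.2874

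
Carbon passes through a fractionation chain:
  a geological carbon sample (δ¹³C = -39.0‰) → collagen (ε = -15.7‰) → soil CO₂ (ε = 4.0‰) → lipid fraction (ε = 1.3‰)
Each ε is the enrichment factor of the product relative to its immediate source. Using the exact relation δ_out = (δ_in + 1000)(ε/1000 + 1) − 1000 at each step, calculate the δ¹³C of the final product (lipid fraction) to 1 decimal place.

step 1: δ = (-39.00 + 1000)·(-15.7/1000 + 1) − 1000 = -54.09‰
step 2: δ = (-54.09 + 1000)·(4.0/1000 + 1) − 1000 = -50.30‰
step 3: δ = (-50.30 + 1000)·(1.3/1000 + 1) − 1000 = -49.07‰

-49.1‰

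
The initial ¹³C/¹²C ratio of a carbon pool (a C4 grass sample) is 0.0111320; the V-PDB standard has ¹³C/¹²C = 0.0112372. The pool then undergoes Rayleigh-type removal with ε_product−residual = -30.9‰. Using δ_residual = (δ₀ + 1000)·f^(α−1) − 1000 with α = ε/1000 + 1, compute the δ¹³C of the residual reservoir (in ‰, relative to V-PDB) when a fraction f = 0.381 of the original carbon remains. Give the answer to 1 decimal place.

20.6‰

δ₀ = (0.0111320/0.0112372 − 1)×1000 = (0.990638 − 1)×1000 = -9.362‰
α − 1 = ε/1000 = -0.0309
f^(α−1) = 0.381^(-0.0309) = 1.030266
δ_res = (-9.362 + 1000) × 1.030266 − 1000 = 1020.621 − 1000 = 20.62‰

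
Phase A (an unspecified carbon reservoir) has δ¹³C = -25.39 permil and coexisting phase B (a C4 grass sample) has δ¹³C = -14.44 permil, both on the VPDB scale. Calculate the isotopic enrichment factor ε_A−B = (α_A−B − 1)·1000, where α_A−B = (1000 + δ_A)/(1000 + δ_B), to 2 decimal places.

α_A−B = (1000 + -25.39) / (1000 + -14.44) = 974.61 / 985.56 = 0.988890
ε_A−B = (0.988890 − 1) × 1000 = -11.110 permil
(The approximation ε ≈ δ_A − δ_B would give -10.95 permil.)

-11.11 permil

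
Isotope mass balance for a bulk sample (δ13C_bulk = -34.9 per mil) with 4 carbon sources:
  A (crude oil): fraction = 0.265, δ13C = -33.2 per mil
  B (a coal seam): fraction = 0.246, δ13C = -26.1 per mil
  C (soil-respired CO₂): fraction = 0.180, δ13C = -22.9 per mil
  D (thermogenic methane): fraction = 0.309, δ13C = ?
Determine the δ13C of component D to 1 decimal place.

Isotope mass balance: δ_bulk = Σ fᵢ·δᵢ.
-34.9 = 0.265×(-33.2) + 0.246×(-26.1) + 0.180×(-22.9) + 0.309×δ_D
0.309·δ_D = -34.9 − (-19.341) = -15.559
δ_D = -15.559 / 0.309 = -50.35 per mil

-50.4 per mil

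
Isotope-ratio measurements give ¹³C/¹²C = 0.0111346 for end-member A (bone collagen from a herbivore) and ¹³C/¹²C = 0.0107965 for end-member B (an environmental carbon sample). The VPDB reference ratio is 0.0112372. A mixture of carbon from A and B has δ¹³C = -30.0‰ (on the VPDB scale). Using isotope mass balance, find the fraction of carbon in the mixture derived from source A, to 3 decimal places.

0.306

δ_A = (0.0111346/0.0112372 − 1)×1000 = (0.990870 − 1)×1000 = -9.130‰
δ_B = (0.0107965/0.0112372 − 1)×1000 = (0.960782 − 1)×1000 = -39.218‰
f_A = (δ_mix − δ_B)/(δ_A − δ_B) = (-30.0 − (-39.218))/(-9.130 − (-39.218))
f_A = 9.218 / 30.088 = 0.3064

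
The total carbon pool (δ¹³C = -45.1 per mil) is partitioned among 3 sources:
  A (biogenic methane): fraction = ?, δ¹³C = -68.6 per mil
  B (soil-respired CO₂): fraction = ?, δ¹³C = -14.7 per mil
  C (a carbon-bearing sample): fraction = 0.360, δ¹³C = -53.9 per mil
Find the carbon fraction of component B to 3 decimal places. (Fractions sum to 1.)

0.338

Let f_B and f_A be the unknown fractions; fractions sum to 1 so f_B + f_A = 0.640.
Mass balance: Σ fᵢ·δᵢ = δ_bulk ⇒ f_B·(-14.7) + f_A·(-68.6) = -45.1 − (-19.404) = -25.696
Substitute f_A = 0.640 − f_B:
f_B·(-14.7 − -68.6) = -25.696 − 0.640×(-68.6) = 18.208
f_B = 18.208 / 53.9 = 0.3378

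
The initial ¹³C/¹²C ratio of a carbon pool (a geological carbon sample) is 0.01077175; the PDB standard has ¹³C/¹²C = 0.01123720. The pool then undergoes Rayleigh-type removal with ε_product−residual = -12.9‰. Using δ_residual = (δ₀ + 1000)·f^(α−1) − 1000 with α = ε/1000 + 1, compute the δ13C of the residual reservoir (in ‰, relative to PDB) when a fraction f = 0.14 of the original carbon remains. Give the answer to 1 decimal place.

-16.8‰

δ₀ = (0.01077175/0.01123720 − 1)×1000 = (0.958580 − 1)×1000 = -41.420‰
α − 1 = ε/1000 = -0.0129
f^(α−1) = 0.14^(-0.0129) = 1.025687
δ_res = (-41.420 + 1000) × 1.025687 − 1000 = 983.203 − 1000 = -16.80‰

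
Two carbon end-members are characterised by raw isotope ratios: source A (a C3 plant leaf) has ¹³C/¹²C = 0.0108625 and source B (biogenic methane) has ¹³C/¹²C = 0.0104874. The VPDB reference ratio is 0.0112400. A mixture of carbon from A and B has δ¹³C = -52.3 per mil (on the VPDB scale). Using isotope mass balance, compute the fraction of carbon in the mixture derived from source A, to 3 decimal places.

δ_A = (0.0108625/0.0112400 − 1)×1000 = (0.966415 − 1)×1000 = -33.585 per mil
δ_B = (0.0104874/0.0112400 − 1)×1000 = (0.933043 − 1)×1000 = -66.957 per mil
f_A = (δ_mix − δ_B)/(δ_A − δ_B) = (-52.3 − (-66.957))/(-33.585 − (-66.957))
f_A = 14.657 / 33.372 = 0.4392

0.439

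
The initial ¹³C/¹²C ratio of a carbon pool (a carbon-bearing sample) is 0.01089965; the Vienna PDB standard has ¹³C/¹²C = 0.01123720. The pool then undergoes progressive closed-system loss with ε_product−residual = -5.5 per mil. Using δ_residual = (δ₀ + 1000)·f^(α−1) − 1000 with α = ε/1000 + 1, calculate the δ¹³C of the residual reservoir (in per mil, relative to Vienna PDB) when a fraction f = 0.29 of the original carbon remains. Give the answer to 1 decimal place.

-23.4 per mil

δ₀ = (0.01089965/0.01123720 − 1)×1000 = (0.969961 − 1)×1000 = -30.039 per mil
α − 1 = ε/1000 = -0.0055
f^(α−1) = 0.29^(-0.0055) = 1.006832
δ_res = (-30.039 + 1000) × 1.006832 − 1000 = 976.588 − 1000 = -23.41 per mil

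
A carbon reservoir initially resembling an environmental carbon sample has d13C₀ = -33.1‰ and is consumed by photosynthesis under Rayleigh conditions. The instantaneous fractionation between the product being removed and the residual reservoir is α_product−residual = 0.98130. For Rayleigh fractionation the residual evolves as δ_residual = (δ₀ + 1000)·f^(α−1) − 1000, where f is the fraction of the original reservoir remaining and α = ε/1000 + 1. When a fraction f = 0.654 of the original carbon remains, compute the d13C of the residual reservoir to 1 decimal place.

-25.4‰

Rayleigh residual: δ_res = (δ₀ + 1000)·f^(α−1) − 1000
α − 1 = -0.01870
f^(α−1) = 0.654^(-0.01870) = 1.007973
δ_res = (-33.1 + 1000) × 1.007973 − 1000 = 974.609 − 1000 = -25.39‰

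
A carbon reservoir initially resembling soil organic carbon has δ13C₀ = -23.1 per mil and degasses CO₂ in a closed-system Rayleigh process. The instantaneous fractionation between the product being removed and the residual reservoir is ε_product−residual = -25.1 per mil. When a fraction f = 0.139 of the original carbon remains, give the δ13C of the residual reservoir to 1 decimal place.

Rayleigh residual: δ_res = (δ₀ + 1000)·f^(α−1) − 1000
α = ε/1000 + 1 = 0.97490, so α − 1 = -0.02510
f^(α−1) = 0.139^(-0.02510) = 1.050776
δ_res = (-23.1 + 1000) × 1.050776 − 1000 = 1026.504 − 1000 = 26.50 per mil

26.5 per mil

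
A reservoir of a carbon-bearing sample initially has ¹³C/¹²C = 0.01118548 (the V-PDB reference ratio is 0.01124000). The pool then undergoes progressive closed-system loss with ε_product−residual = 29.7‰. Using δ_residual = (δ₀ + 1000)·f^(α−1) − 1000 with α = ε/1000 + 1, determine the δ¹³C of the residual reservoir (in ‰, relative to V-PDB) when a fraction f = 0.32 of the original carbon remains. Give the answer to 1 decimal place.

δ₀ = (0.01118548/0.01124000 − 1)×1000 = (0.995149 − 1)×1000 = -4.851‰
α − 1 = ε/1000 = 0.0297
f^(α−1) = 0.32^(0.0297) = 0.966725
δ_res = (-4.851 + 1000) × 0.966725 − 1000 = 962.036 − 1000 = -37.96‰

-38.0‰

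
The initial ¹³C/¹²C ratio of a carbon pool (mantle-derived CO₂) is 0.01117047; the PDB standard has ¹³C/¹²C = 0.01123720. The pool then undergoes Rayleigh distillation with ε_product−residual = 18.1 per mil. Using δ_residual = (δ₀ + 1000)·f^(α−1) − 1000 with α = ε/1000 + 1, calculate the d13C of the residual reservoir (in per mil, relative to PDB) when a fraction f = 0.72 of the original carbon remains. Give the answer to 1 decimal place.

-11.8 per mil

δ₀ = (0.01117047/0.01123720 − 1)×1000 = (0.994062 − 1)×1000 = -5.938 per mil
α − 1 = ε/1000 = 0.0181
f^(α−1) = 0.72^(0.0181) = 0.994072
δ_res = (-5.938 + 1000) × 0.994072 − 1000 = 988.169 − 1000 = -11.83 per mil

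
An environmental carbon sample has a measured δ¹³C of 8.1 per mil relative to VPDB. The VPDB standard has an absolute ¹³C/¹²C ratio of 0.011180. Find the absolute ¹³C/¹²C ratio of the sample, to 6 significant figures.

0.0112706

R_sample = R_standard × (δ¹³C/1000 + 1)
R_sample = 0.011180 × (8.1/1000 + 1) = 0.011180 × 1.008100
R_sample = 0.0112706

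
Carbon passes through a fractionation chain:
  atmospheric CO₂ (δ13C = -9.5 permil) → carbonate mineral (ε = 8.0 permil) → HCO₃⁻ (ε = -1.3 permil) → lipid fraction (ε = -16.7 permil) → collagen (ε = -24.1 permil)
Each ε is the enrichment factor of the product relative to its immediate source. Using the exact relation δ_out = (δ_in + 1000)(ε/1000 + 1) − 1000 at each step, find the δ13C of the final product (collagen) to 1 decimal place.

-43.2 permil

step 1: δ = (-9.50 + 1000)·(8.0/1000 + 1) − 1000 = -1.58 permil
step 2: δ = (-1.58 + 1000)·(-1.3/1000 + 1) − 1000 = -2.87 permil
step 3: δ = (-2.87 + 1000)·(-16.7/1000 + 1) − 1000 = -19.53 permil
step 4: δ = (-19.53 + 1000)·(-24.1/1000 + 1) − 1000 = -43.16 permil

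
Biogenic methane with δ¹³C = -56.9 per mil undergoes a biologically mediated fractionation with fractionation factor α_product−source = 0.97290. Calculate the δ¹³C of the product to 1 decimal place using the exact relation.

-82.5 per mil

δ_product = (δ_source + 1000)·α − 1000
δ_product = (-56.9 + 1000) × 0.97290 − 1000
δ_product = 917.542 − 1000 = -82.46 per mil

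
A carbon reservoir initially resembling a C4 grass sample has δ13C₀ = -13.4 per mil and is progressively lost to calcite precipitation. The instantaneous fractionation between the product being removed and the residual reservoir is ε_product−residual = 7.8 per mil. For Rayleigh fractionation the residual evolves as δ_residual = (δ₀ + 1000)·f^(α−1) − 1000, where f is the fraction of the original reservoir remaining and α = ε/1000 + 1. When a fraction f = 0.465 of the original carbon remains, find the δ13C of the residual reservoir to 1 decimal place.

Rayleigh residual: δ_res = (δ₀ + 1000)·f^(α−1) − 1000
α = ε/1000 + 1 = 1.00780, so α − 1 = 0.00780
f^(α−1) = 0.465^(0.00780) = 0.994045
δ_res = (-13.4 + 1000) × 0.994045 − 1000 = 980.725 − 1000 = -19.28 per mil

-19.3 per mil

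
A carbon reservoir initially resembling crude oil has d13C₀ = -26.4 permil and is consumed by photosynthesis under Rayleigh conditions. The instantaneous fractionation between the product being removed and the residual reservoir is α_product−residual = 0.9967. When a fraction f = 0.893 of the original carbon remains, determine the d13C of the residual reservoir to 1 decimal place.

-26.0 permil

Rayleigh residual: δ_res = (δ₀ + 1000)·f^(α−1) − 1000
α − 1 = -0.00330
f^(α−1) = 0.893^(-0.00330) = 1.000374
δ_res = (-26.4 + 1000) × 1.000374 − 1000 = 973.964 − 1000 = -26.04 permil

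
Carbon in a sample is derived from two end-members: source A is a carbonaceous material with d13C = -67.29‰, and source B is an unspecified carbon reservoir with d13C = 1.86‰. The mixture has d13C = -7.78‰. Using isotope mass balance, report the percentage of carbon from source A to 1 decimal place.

13.9%

δ_mix = f_A·δ_A + (1 − f_A)·δ_B  ⇒  f_A = (δ_mix − δ_B)/(δ_A − δ_B)
f_A = (-7.78 − (1.86)) / (-67.29 − (1.86))
f_A = -9.64 / -69.15 = 0.1394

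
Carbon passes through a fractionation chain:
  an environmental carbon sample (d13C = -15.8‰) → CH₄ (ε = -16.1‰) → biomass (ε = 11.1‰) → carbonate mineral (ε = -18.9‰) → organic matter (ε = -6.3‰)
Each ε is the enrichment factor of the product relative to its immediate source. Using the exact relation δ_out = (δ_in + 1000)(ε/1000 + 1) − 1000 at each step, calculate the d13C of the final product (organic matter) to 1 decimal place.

step 1: δ = (-15.80 + 1000)·(-16.1/1000 + 1) − 1000 = -31.65‰
step 2: δ = (-31.65 + 1000)·(11.1/1000 + 1) − 1000 = -20.90‰
step 3: δ = (-20.90 + 1000)·(-18.9/1000 + 1) − 1000 = -39.40‰
step 4: δ = (-39.40 + 1000)·(-6.3/1000 + 1) − 1000 = -45.45‰

-45.5‰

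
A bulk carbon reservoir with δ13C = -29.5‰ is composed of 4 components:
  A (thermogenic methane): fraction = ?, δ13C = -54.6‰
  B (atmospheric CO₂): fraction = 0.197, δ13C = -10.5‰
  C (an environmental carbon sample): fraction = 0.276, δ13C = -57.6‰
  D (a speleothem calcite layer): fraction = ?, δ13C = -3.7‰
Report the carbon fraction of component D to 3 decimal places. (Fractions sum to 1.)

Let f_D and f_A be the unknown fractions; fractions sum to 1 so f_D + f_A = 0.527.
Mass balance: Σ fᵢ·δᵢ = δ_bulk ⇒ f_D·(-3.7) + f_A·(-54.6) = -29.5 − (-17.966) = -11.534
Substitute f_A = 0.527 − f_D:
f_D·(-3.7 − -54.6) = -11.534 − 0.527×(-54.6) = 17.240
f_D = 17.240 / 50.9 = 0.3387

0.339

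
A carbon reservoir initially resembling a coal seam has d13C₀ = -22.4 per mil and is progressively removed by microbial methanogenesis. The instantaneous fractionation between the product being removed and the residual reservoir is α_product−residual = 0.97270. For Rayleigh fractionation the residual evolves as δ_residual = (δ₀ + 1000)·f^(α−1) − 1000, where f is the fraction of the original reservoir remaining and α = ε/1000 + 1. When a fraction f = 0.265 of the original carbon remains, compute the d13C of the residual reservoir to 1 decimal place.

13.7 per mil

Rayleigh residual: δ_res = (δ₀ + 1000)·f^(α−1) − 1000
α − 1 = -0.02730
f^(α−1) = 0.265^(-0.02730) = 1.036920
δ_res = (-22.4 + 1000) × 1.036920 − 1000 = 1013.693 − 1000 = 13.69 per mil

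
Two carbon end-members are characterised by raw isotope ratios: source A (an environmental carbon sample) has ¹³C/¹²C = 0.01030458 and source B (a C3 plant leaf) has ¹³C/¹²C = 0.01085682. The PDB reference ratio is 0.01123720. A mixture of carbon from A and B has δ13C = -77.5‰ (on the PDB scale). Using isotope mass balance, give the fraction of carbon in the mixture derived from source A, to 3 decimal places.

0.888

δ_A = (0.01030458/0.01123720 − 1)×1000 = (0.917006 − 1)×1000 = -82.994‰
δ_B = (0.01085682/0.01123720 − 1)×1000 = (0.966150 − 1)×1000 = -33.850‰
f_A = (δ_mix − δ_B)/(δ_A − δ_B) = (-77.5 − (-33.850))/(-82.994 − (-33.850))
f_A = -43.650 / -49.144 = 0.8882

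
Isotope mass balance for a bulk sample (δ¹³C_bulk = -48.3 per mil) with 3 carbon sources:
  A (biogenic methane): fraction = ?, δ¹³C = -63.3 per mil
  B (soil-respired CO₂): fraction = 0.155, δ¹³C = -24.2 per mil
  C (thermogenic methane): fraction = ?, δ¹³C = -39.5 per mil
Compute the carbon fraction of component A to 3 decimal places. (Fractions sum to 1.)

Let f_A and f_C be the unknown fractions; fractions sum to 1 so f_A + f_C = 0.845.
Mass balance: Σ fᵢ·δᵢ = δ_bulk ⇒ f_A·(-63.3) + f_C·(-39.5) = -48.3 − (-3.751) = -44.549
Substitute f_C = 0.845 − f_A:
f_A·(-63.3 − -39.5) = -44.549 − 0.845×(-39.5) = -11.172
f_A = -11.172 / -23.8 = 0.4694

0.469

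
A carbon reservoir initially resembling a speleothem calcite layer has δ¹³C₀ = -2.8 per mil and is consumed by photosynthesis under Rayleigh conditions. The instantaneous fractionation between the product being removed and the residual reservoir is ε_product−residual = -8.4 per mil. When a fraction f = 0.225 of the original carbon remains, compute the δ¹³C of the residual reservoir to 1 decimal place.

Rayleigh residual: δ_res = (δ₀ + 1000)·f^(α−1) − 1000
α = ε/1000 + 1 = 0.99160, so α − 1 = -0.00840
f^(α−1) = 0.225^(-0.00840) = 1.012609
δ_res = (-2.8 + 1000) × 1.012609 − 1000 = 1009.773 − 1000 = 9.77 per mil

9.8 per mil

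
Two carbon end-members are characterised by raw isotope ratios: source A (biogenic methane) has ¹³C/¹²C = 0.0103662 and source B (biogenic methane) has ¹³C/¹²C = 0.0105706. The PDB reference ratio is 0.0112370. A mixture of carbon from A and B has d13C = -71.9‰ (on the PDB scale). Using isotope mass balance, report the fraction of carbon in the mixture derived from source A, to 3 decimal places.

0.692

δ_A = (0.0103662/0.0112370 − 1)×1000 = (0.922506 − 1)×1000 = -77.494‰
δ_B = (0.0105706/0.0112370 − 1)×1000 = (0.940696 − 1)×1000 = -59.304‰
f_A = (δ_mix − δ_B)/(δ_A − δ_B) = (-71.9 − (-59.304))/(-77.494 − (-59.304))
f_A = -12.596 / -18.190 = 0.6925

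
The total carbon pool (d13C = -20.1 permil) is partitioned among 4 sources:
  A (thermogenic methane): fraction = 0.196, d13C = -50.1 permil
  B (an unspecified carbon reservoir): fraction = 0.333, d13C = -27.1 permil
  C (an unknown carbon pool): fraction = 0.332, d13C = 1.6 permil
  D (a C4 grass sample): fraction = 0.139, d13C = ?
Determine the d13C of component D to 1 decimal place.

-12.9 permil

Isotope mass balance: δ_bulk = Σ fᵢ·δᵢ.
-20.1 = 0.196×(-50.1) + 0.333×(-27.1) + 0.332×(1.6) + 0.139×δ_D
0.139·δ_D = -20.1 − (-18.313) = -1.787
δ_D = -1.787 / 0.139 = -12.86 permil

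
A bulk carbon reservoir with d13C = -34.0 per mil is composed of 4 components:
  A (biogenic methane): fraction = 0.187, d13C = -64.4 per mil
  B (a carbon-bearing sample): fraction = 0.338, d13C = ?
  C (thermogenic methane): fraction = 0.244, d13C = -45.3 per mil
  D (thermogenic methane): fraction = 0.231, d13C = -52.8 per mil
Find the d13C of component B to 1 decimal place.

3.8 per mil

Isotope mass balance: δ_bulk = Σ fᵢ·δᵢ.
-34.0 = 0.187×(-64.4) + 0.338×δ_B + 0.244×(-45.3) + 0.231×(-52.8)
0.338·δ_B = -34.0 − (-35.293) = 1.293
δ_B = 1.293 / 0.338 = 3.82 per mil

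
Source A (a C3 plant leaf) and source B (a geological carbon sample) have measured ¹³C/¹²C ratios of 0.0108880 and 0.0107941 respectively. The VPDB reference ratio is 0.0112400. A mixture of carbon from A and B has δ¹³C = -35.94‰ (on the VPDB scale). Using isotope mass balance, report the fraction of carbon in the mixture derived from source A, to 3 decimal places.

0.447

δ_A = (0.0108880/0.0112400 − 1)×1000 = (0.968683 − 1)×1000 = -31.317‰
δ_B = (0.0107941/0.0112400 − 1)×1000 = (0.960329 − 1)×1000 = -39.671‰
f_A = (δ_mix − δ_B)/(δ_A − δ_B) = (-35.94 − (-39.671))/(-31.317 − (-39.671))
f_A = 3.731 / 8.354 = 0.4466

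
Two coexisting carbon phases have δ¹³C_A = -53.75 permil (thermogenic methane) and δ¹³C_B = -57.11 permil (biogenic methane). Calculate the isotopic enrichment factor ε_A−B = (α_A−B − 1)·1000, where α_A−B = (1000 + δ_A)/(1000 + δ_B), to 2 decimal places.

α_A−B = (1000 + -53.75) / (1000 + -57.11) = 946.25 / 942.89 = 1.003564
ε_A−B = (1.003564 − 1) × 1000 = 3.564 permil
(The approximation ε ≈ δ_A − δ_B would give 3.36 permil.)

3.56 permil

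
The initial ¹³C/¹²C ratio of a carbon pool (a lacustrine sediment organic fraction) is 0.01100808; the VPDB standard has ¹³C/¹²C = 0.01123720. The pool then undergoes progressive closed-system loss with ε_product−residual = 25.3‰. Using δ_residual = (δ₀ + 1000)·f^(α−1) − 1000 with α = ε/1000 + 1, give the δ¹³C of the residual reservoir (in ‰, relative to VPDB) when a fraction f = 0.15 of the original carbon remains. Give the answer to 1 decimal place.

δ₀ = (0.01100808/0.01123720 − 1)×1000 = (0.979611 − 1)×1000 = -20.389‰
α − 1 = ε/1000 = 0.0253
f^(α−1) = 0.15^(0.0253) = 0.953137
δ_res = (-20.389 + 1000) × 0.953137 − 1000 = 933.703 − 1000 = -66.30‰

-66.3‰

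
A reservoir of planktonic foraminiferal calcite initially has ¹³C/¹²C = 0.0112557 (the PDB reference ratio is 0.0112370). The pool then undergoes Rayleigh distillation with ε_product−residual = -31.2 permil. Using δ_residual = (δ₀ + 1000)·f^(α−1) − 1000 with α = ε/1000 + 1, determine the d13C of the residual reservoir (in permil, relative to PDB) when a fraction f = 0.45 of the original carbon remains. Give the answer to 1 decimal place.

δ₀ = (0.0112557/0.0112370 − 1)×1000 = (1.001664 − 1)×1000 = 1.664 permil
α − 1 = ε/1000 = -0.0312
f^(α−1) = 0.45^(-0.0312) = 1.025226
δ_res = (1.664 + 1000) × 1.025226 − 1000 = 1026.932 − 1000 = 26.93 permil

26.9 permil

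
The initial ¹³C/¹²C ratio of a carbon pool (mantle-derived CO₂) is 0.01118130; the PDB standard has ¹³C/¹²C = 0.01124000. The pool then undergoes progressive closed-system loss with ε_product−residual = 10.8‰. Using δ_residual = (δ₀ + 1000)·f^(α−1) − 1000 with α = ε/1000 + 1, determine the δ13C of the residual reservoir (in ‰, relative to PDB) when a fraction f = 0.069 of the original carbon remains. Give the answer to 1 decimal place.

δ₀ = (0.01118130/0.01124000 − 1)×1000 = (0.994778 − 1)×1000 = -5.222‰
α − 1 = ε/1000 = 0.0108
f^(α−1) = 0.069^(0.0108) = 0.971538
δ_res = (-5.222 + 1000) × 0.971538 − 1000 = 966.464 − 1000 = -33.54‰

-33.5‰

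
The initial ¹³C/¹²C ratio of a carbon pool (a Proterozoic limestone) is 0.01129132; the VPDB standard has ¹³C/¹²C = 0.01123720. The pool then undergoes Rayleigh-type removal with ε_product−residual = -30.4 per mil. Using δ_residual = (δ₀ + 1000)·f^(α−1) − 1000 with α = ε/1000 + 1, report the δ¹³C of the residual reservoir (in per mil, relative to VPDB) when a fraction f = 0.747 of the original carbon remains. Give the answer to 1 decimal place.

13.8 per mil

δ₀ = (0.01129132/0.01123720 − 1)×1000 = (1.004816 − 1)×1000 = 4.816 per mil
α − 1 = ε/1000 = -0.0304
f^(α−1) = 0.747^(-0.0304) = 1.008907
δ_res = (4.816 + 1000) × 1.008907 − 1000 = 1013.766 − 1000 = 13.77 per mil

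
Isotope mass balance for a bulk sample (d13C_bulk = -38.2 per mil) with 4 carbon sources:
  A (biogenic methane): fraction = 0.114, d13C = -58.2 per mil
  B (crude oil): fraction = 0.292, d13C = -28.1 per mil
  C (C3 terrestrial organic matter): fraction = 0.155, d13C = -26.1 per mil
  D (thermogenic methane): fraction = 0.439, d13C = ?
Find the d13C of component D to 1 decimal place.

-44.0 per mil

Isotope mass balance: δ_bulk = Σ fᵢ·δᵢ.
-38.2 = 0.114×(-58.2) + 0.292×(-28.1) + 0.155×(-26.1) + 0.439×δ_D
0.439·δ_D = -38.2 − (-18.886) = -19.315
δ_D = -19.315 / 0.439 = -44.00 per mil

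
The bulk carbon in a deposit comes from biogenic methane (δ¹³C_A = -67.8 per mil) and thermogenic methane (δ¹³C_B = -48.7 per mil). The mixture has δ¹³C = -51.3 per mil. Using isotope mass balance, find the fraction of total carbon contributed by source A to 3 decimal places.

δ_mix = f_A·δ_A + (1 − f_A)·δ_B  ⇒  f_A = (δ_mix − δ_B)/(δ_A − δ_B)
f_A = (-51.3 − (-48.7)) / (-67.8 − (-48.7))
f_A = -2.6 / -19.1 = 0.1361

0.136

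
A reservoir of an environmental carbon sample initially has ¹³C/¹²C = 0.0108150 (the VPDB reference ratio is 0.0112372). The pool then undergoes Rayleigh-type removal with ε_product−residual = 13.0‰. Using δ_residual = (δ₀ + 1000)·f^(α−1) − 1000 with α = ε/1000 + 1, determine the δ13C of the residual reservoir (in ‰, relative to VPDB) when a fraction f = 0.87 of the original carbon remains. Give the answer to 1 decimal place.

δ₀ = (0.0108150/0.0112372 − 1)×1000 = (0.962428 − 1)×1000 = -37.572‰
α − 1 = ε/1000 = 0.0130
f^(α−1) = 0.87^(0.0130) = 0.998191
δ_res = (-37.572 + 1000) × 0.998191 − 1000 = 960.688 − 1000 = -39.31‰

-39.3‰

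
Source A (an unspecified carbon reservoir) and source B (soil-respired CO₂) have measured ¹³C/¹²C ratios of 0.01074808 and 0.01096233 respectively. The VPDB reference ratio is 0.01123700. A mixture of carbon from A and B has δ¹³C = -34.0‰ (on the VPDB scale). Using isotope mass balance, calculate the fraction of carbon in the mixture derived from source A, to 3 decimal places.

0.501

δ_A = (0.01074808/0.01123700 − 1)×1000 = (0.956490 − 1)×1000 = -43.510‰
δ_B = (0.01096233/0.01123700 − 1)×1000 = (0.975557 − 1)×1000 = -24.443‰
f_A = (δ_mix − δ_B)/(δ_A − δ_B) = (-34.0 − (-24.443))/(-43.510 − (-24.443))
f_A = -9.557 / -19.066 = 0.5012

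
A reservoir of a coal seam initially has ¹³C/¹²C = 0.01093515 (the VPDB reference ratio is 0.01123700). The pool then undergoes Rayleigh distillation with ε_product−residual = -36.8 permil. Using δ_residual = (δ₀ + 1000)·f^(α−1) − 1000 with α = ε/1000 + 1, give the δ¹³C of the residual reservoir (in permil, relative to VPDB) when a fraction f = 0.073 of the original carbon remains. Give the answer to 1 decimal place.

71.5 permil

δ₀ = (0.01093515/0.01123700 − 1)×1000 = (0.973138 − 1)×1000 = -26.862 permil
α − 1 = ε/1000 = -0.0368
f^(α−1) = 0.073^(-0.0368) = 1.101107
δ_res = (-26.862 + 1000) × 1.101107 − 1000 = 1071.529 − 1000 = 71.53 permil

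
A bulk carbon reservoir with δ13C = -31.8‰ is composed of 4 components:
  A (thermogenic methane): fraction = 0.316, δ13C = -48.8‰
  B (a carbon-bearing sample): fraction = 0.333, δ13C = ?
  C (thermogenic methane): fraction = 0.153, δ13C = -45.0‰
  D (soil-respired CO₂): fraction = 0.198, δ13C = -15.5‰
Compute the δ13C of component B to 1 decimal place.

Isotope mass balance: δ_bulk = Σ fᵢ·δᵢ.
-31.8 = 0.316×(-48.8) + 0.333×δ_B + 0.153×(-45.0) + 0.198×(-15.5)
0.333·δ_B = -31.8 − (-25.375) = -6.425
δ_B = -6.425 / 0.333 = -19.29‰

-19.3‰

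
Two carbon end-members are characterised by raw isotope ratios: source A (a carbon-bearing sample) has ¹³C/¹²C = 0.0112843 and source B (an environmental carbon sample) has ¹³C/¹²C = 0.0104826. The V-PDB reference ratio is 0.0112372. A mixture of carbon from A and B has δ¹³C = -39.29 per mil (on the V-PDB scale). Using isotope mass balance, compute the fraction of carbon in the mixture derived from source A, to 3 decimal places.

0.391

δ_A = (0.0112843/0.0112372 − 1)×1000 = (1.004191 − 1)×1000 = 4.191 per mil
δ_B = (0.0104826/0.0112372 − 1)×1000 = (0.932848 − 1)×1000 = -67.152 per mil
f_A = (δ_mix − δ_B)/(δ_A − δ_B) = (-39.29 − (-67.152))/(4.191 − (-67.152))
f_A = 27.862 / 71.343 = 0.3905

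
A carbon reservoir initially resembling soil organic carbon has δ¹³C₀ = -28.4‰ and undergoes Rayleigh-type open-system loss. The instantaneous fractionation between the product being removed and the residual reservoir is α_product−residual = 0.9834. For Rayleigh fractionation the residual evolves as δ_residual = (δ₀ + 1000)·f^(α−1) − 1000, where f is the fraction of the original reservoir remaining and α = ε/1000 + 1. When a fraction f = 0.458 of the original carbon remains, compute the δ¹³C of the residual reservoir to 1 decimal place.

-15.7‰

Rayleigh residual: δ_res = (δ₀ + 1000)·f^(α−1) − 1000
α − 1 = -0.01660
f^(α−1) = 0.458^(-0.01660) = 1.013047
δ_res = (-28.4 + 1000) × 1.013047 − 1000 = 984.277 − 1000 = -15.72‰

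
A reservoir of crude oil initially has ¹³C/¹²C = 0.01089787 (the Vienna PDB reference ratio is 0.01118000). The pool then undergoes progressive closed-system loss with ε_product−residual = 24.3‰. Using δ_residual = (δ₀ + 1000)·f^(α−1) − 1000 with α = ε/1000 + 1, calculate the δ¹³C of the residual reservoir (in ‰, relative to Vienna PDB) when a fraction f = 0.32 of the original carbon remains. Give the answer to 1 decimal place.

δ₀ = (0.01089787/0.01118000 − 1)×1000 = (0.974765 − 1)×1000 = -25.235‰
α − 1 = ε/1000 = 0.0243
f^(α−1) = 0.32^(0.0243) = 0.972692
δ_res = (-25.235 + 1000) × 0.972692 − 1000 = 948.145 − 1000 = -51.85‰

-51.9‰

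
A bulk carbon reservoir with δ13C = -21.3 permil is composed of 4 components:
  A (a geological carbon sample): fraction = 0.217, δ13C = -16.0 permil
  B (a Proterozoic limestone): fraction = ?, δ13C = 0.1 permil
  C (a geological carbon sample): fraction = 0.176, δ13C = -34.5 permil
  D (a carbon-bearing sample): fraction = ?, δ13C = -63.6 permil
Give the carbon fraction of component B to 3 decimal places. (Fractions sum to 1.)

0.421

Let f_B and f_D be the unknown fractions; fractions sum to 1 so f_B + f_D = 0.607.
Mass balance: Σ fᵢ·δᵢ = δ_bulk ⇒ f_B·(0.1) + f_D·(-63.6) = -21.3 − (-9.544) = -11.756
Substitute f_D = 0.607 − f_B:
f_B·(0.1 − -63.6) = -11.756 − 0.607×(-63.6) = 26.849
f_B = 26.849 / 63.7 = 0.4215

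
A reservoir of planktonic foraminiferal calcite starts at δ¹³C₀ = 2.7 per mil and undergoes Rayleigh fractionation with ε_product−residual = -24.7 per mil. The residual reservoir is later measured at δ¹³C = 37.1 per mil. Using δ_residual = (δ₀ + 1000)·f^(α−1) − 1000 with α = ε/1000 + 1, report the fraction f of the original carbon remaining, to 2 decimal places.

α − 1 = ε/1000 = -0.0247
(δ_res + 1000)/(δ₀ + 1000) = (37.1 + 1000)/(2.7 + 1000) = 1037.1/1002.7 = 1.034307
f = 1.034307^(1/-0.0247) = exp(ln(1.034307)/-0.0247) = exp(0.03373/-0.0247)
f = exp(-1.3657) = 0.2552

0.26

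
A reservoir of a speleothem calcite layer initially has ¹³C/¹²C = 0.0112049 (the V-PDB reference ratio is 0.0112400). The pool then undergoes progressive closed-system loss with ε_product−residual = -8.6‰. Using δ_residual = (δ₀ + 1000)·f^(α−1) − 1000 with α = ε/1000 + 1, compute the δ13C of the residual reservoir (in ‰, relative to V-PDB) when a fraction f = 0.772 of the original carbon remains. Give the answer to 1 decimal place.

δ₀ = (0.0112049/0.0112400 − 1)×1000 = (0.996877 − 1)×1000 = -3.123‰
α − 1 = ε/1000 = -0.0086
f^(α−1) = 0.772^(-0.0086) = 1.002228
δ_res = (-3.123 + 1000) × 1.002228 − 1000 = 999.098 − 1000 = -0.90‰

-0.9‰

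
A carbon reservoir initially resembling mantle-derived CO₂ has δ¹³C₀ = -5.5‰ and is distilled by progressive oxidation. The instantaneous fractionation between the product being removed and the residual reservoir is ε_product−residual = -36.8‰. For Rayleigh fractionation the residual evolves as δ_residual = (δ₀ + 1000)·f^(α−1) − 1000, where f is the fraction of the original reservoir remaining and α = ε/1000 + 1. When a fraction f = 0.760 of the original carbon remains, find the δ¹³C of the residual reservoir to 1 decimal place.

4.6‰

Rayleigh residual: δ_res = (δ₀ + 1000)·f^(α−1) − 1000
α = ε/1000 + 1 = 0.96320, so α − 1 = -0.03680
f^(α−1) = 0.760^(-0.03680) = 1.010150
δ_res = (-5.5 + 1000) × 1.010150 − 1000 = 1004.595 − 1000 = 4.59‰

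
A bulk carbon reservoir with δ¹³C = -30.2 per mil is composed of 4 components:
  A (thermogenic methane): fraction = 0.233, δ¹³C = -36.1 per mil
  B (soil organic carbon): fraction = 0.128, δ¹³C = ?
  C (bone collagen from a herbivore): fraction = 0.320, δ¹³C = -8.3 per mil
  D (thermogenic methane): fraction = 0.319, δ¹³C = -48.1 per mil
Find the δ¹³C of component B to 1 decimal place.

Isotope mass balance: δ_bulk = Σ fᵢ·δᵢ.
-30.2 = 0.233×(-36.1) + 0.128×δ_B + 0.320×(-8.3) + 0.319×(-48.1)
0.128·δ_B = -30.2 − (-26.411) = -3.789
δ_B = -3.789 / 0.128 = -29.60 per mil

-29.6 per mil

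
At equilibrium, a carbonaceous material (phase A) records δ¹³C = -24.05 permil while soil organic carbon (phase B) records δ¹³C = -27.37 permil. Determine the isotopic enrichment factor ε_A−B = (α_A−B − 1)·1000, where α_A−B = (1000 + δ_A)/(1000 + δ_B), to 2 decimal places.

3.41 permil

α_A−B = (1000 + -24.05) / (1000 + -27.37) = 975.95 / 972.63 = 1.003413
ε_A−B = (1.003413 − 1) × 1000 = 3.413 permil
(The approximation ε ≈ δ_A − δ_B would give 3.32 permil.)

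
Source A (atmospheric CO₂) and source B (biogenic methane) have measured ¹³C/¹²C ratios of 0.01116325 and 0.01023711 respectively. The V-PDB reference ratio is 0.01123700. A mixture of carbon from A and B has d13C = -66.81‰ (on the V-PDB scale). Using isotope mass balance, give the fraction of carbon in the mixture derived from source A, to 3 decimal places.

δ_A = (0.01116325/0.01123700 − 1)×1000 = (0.993437 − 1)×1000 = -6.563‰
δ_B = (0.01023711/0.01123700 − 1)×1000 = (0.911018 − 1)×1000 = -88.982‰
f_A = (δ_mix − δ_B)/(δ_A − δ_B) = (-66.81 − (-88.982))/(-6.563 − (-88.982))
f_A = 22.172 / 82.419 = 0.2690

0.269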